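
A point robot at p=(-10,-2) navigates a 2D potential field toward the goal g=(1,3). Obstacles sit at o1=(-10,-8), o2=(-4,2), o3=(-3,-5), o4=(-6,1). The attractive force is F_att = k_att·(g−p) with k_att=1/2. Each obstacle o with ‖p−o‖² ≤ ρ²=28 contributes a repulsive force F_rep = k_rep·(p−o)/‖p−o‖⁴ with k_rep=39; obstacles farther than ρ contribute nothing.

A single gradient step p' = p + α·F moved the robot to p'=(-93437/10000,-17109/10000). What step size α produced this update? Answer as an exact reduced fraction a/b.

F_att = 1/2·(g−p) = 1/2·(11,5) = (5.5000,2.5000)
o1: d²=36 > ρ²=28 → inactive
o2: d²=52 > ρ²=28 → inactive
o3: d²=58 > ρ²=28 → inactive
o4: d²=25 ≤ ρ²=28; F_rep = 39·(-4,-3)/25² = (-0.2496,-0.1872)
F = F_att + ΣF_rep = (5.2504,2.3128)
Δp = p'−p = (0.6563,0.2891); α = Δx/Fx = (6563/10000) / (6563/1250) = 1/8
check: Δy/Fy = (2891/10000) / (2891/1250) = 1/8 ✓

α = 1/8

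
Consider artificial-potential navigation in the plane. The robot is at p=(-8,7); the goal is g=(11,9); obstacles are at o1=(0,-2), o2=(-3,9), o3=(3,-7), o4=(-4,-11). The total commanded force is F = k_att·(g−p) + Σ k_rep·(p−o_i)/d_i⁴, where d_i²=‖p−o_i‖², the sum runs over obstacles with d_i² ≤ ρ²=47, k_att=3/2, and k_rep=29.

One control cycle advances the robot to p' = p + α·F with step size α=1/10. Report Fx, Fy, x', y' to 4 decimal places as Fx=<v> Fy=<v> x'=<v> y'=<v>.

Fx=28.3276 Fy=2.9310 x'=-5.1672 y'=7.2931

F_att = 3/2·(g−p) = 3/2·(19,2) = (28.5000,3.0000)
o1: d²=145 > ρ²=47 → inactive
o2: d²=29 ≤ ρ²=47; F_rep = 29·(-5,-2)/29² = (-0.1724,-0.0690)
o3: d²=317 > ρ²=47 → inactive
o4: d²=340 > ρ²=47 → inactive
F = F_att + ΣF_rep = (28.3276,2.9310)
p' = p + 1/10·F = (-5.1672,7.2931)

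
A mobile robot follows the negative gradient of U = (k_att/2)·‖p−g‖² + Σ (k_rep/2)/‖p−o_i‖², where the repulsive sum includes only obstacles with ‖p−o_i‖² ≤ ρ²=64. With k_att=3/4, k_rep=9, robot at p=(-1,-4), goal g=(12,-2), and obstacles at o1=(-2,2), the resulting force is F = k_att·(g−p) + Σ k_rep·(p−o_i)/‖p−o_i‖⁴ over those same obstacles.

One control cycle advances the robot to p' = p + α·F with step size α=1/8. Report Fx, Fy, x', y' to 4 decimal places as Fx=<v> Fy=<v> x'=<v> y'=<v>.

F_att = 3/4·(g−p) = 3/4·(13,2) = (9.7500,1.5000)
o1: d²=37 ≤ ρ²=64; F_rep = 9·(1,-6)/37² = (0.0066,-0.0394)
F = F_att + ΣF_rep = (9.7566,1.4606)
p' = p + 1/8·F = (0.2196,-3.8174)

Fx=9.7566 Fy=1.4606 x'=0.2196 y'=-3.8174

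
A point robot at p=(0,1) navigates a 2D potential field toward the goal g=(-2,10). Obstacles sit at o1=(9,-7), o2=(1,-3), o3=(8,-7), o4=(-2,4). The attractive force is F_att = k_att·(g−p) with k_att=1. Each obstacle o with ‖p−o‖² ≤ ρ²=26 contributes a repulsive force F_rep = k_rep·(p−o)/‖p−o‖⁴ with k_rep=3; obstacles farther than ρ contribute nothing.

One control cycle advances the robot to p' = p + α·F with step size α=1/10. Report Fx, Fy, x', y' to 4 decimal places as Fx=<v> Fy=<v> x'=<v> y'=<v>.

F_att = 1·(g−p) = 1·(-2,9) = (-2.0000,9.0000)
o1: d²=145 > ρ²=26 → inactive
o2: d²=17 ≤ ρ²=26; F_rep = 3·(-1,4)/17² = (-0.0104,0.0415)
o3: d²=128 > ρ²=26 → inactive
o4: d²=13 ≤ ρ²=26; F_rep = 3·(2,-3)/13² = (0.0355,-0.0533)
F = F_att + ΣF_rep = (-1.9749,8.9883)
p' = p + 1/10·F = (-0.1975,1.8988)

Fx=-1.9749 Fy=8.9883 x'=-0.1975 y'=1.8988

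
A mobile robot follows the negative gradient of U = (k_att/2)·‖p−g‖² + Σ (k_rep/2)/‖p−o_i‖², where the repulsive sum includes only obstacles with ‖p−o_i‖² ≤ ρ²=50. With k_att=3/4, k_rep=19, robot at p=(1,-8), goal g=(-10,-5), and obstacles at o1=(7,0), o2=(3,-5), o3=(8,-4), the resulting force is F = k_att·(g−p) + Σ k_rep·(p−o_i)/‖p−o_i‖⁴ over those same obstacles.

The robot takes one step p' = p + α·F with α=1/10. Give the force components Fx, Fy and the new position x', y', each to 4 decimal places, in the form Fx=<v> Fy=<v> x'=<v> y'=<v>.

Fx=-8.4749 Fy=1.9127 x'=0.1525 y'=-7.8087

F_att = 3/4·(g−p) = 3/4·(-11,3) = (-8.2500,2.2500)
o1: d²=100 > ρ²=50 → inactive
o2: d²=13 ≤ ρ²=50; F_rep = 19·(-2,-3)/13² = (-0.2249,-0.3373)
o3: d²=65 > ρ²=50 → inactive
F = F_att + ΣF_rep = (-8.4749,1.9127)
p' = p + 1/10·F = (0.1525,-7.8087)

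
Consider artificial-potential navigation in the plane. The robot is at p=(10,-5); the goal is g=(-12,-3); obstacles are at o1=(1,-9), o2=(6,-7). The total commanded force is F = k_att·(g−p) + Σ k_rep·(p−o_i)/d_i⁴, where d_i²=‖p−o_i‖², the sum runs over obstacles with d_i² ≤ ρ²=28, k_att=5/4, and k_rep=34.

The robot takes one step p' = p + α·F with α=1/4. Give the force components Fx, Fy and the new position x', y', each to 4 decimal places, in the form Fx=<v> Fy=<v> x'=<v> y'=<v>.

F_att = 5/4·(g−p) = 5/4·(-22,2) = (-27.5000,2.5000)
o1: d²=97 > ρ²=28 → inactive
o2: d²=20 ≤ ρ²=28; F_rep = 34·(4,2)/20² = (0.3400,0.1700)
F = F_att + ΣF_rep = (-27.1600,2.6700)
p' = p + 1/4·F = (3.2100,-4.3325)

Fx=-27.1600 Fy=2.6700 x'=3.2100 y'=-4.3325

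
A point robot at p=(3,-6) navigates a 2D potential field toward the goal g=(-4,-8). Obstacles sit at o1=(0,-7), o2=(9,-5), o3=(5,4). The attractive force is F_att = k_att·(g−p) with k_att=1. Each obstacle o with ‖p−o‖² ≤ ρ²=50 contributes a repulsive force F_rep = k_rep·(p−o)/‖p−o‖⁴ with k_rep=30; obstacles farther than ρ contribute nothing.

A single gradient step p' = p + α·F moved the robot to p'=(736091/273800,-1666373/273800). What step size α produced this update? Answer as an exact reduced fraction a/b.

α = 1/20

F_att = 1·(g−p) = 1·(-7,-2) = (-7.0000,-2.0000)
o1: d²=10 ≤ ρ²=50; F_rep = 30·(3,1)/10² = (0.9000,0.3000)
o2: d²=37 ≤ ρ²=50; F_rep = 30·(-6,-1)/37² = (-0.1315,-0.0219)
o3: d²=104 > ρ²=50 → inactive
F = F_att + ΣF_rep = (-6.2315,-1.7219)
Δp = p'−p = (-0.3116,-0.0861); α = Δx/Fx = (-85309/273800) / (-85309/13690) = 1/20
check: Δy/Fy = (-23573/273800) / (-23573/13690) = 1/20 ✓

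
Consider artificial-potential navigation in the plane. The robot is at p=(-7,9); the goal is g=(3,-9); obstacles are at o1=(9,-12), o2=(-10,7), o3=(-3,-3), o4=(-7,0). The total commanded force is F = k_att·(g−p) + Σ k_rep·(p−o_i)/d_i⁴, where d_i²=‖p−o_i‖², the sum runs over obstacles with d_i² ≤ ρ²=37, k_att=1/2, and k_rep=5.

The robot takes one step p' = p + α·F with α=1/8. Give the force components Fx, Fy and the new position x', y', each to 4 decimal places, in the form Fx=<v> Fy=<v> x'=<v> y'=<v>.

F_att = 1/2·(g−p) = 1/2·(10,-18) = (5.0000,-9.0000)
o1: d²=697 > ρ²=37 → inactive
o2: d²=13 ≤ ρ²=37; F_rep = 5·(3,2)/13² = (0.0888,0.0592)
o3: d²=160 > ρ²=37 → inactive
o4: d²=81 > ρ²=37 → inactive
F = F_att + ΣF_rep = (5.0888,-8.9408)
p' = p + 1/8·F = (-6.3639,7.8824)

Fx=5.0888 Fy=-8.9408 x'=-6.3639 y'=7.8824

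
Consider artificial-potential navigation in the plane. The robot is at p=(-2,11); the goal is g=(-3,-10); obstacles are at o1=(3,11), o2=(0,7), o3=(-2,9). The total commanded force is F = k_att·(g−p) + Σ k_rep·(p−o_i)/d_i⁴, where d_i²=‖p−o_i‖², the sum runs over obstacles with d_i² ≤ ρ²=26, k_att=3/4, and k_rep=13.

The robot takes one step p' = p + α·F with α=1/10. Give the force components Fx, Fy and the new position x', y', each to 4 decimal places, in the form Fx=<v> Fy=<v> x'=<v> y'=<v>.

Fx=-0.9190 Fy=-13.9950 x'=-2.0919 y'=9.6005

F_att = 3/4·(g−p) = 3/4·(-1,-21) = (-0.7500,-15.7500)
o1: d²=25 ≤ ρ²=26; F_rep = 13·(-5,0)/25² = (-0.1040,0.0000)
o2: d²=20 ≤ ρ²=26; F_rep = 13·(-2,4)/20² = (-0.0650,0.1300)
o3: d²=4 ≤ ρ²=26; F_rep = 13·(0,2)/4² = (0.0000,1.6250)
F = F_att + ΣF_rep = (-0.9190,-13.9950)
p' = p + 1/10·F = (-2.0919,9.6005)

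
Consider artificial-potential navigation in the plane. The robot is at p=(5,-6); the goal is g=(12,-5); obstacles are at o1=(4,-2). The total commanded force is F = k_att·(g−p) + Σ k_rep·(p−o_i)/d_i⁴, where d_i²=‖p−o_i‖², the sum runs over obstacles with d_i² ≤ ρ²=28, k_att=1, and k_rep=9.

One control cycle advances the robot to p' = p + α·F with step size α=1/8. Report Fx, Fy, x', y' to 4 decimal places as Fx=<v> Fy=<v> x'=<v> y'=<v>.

Fx=7.0311 Fy=0.8754 x'=5.8789 y'=-5.8906

F_att = 1·(g−p) = 1·(7,1) = (7.0000,1.0000)
o1: d²=17 ≤ ρ²=28; F_rep = 9·(1,-4)/17² = (0.0311,-0.1246)
F = F_att + ΣF_rep = (7.0311,0.8754)
p' = p + 1/8·F = (5.8789,-5.8906)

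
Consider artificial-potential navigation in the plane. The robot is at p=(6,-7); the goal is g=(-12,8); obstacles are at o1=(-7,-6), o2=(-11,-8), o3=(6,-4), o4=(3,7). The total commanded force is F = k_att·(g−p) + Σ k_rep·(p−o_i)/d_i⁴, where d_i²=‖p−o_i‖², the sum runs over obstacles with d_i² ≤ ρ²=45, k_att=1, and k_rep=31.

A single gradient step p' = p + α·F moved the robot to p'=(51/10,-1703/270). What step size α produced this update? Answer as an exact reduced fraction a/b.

α = 1/20

F_att = 1·(g−p) = 1·(-18,15) = (-18.0000,15.0000)
o1: d²=170 > ρ²=45 → inactive
o2: d²=290 > ρ²=45 → inactive
o3: d²=9 ≤ ρ²=45; F_rep = 31·(0,-3)/9² = (0.0000,-1.1481)
o4: d²=205 > ρ²=45 → inactive
F = F_att + ΣF_rep = (-18.0000,13.8519)
Δp = p'−p = (-0.9000,0.6926); α = Δx/Fx = (-9/10) / (-18) = 1/20
check: Δy/Fy = (187/270) / (374/27) = 1/20 ✓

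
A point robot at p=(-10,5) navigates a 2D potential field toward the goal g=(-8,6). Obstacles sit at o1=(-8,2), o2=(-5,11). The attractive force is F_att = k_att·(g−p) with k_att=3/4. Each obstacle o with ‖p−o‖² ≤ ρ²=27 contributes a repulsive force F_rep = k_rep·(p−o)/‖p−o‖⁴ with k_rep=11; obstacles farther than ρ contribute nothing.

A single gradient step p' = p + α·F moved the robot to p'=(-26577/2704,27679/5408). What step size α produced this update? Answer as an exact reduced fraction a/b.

F_att = 3/4·(g−p) = 3/4·(2,1) = (1.5000,0.7500)
o1: d²=13 ≤ ρ²=27; F_rep = 11·(-2,3)/13² = (-0.1302,0.1953)
o2: d²=61 > ρ²=27 → inactive
F = F_att + ΣF_rep = (1.3698,0.9453)
Δp = p'−p = (0.1712,0.1182); α = Δx/Fx = (463/2704) / (463/338) = 1/8
check: Δy/Fy = (639/5408) / (639/676) = 1/8 ✓

α = 1/8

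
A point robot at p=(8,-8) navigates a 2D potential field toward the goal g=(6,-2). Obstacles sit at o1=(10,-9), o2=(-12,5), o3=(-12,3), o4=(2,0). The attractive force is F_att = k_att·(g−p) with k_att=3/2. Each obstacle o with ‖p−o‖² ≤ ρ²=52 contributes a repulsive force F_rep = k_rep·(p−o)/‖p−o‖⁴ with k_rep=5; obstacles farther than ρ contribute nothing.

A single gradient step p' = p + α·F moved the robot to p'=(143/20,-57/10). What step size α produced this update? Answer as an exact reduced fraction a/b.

α = 1/4

F_att = 3/2·(g−p) = 3/2·(-2,6) = (-3.0000,9.0000)
o1: d²=5 ≤ ρ²=52; F_rep = 5·(-2,1)/5² = (-0.4000,0.2000)
o2: d²=569 > ρ²=52 → inactive
o3: d²=521 > ρ²=52 → inactive
o4: d²=100 > ρ²=52 → inactive
F = F_att + ΣF_rep = (-3.4000,9.2000)
Δp = p'−p = (-0.8500,2.3000); α = Δx/Fx = (-17/20) / (-17/5) = 1/4
check: Δy/Fy = (23/10) / (46/5) = 1/4 ✓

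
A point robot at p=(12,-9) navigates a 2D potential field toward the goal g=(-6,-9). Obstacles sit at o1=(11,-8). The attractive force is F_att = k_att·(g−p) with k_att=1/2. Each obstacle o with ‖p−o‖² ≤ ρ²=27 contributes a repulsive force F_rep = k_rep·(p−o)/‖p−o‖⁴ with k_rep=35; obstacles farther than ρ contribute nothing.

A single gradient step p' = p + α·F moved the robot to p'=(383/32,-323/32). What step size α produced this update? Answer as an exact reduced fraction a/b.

F_att = 1/2·(g−p) = 1/2·(-18,0) = (-9.0000,0.0000)
o1: d²=2 ≤ ρ²=27; F_rep = 35·(1,-1)/2² = (8.7500,-8.7500)
F = F_att + ΣF_rep = (-0.2500,-8.7500)
Δp = p'−p = (-0.0312,-1.0938); α = Δx/Fx = (-1/32) / (-1/4) = 1/8
check: Δy/Fy = (-35/32) / (-35/4) = 1/8 ✓

α = 1/8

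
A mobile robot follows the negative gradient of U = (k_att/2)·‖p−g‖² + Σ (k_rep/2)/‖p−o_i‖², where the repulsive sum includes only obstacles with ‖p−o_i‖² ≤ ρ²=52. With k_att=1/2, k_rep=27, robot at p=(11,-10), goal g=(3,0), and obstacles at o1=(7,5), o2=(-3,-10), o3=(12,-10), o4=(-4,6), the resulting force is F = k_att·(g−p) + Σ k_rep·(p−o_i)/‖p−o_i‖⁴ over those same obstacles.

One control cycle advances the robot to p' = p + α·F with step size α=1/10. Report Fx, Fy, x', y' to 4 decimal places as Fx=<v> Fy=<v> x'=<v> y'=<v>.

Fx=-31.0000 Fy=5.0000 x'=7.9000 y'=-9.5000

F_att = 1/2·(g−p) = 1/2·(-8,10) = (-4.0000,5.0000)
o1: d²=241 > ρ²=52 → inactive
o2: d²=196 > ρ²=52 → inactive
o3: d²=1 ≤ ρ²=52; F_rep = 27·(-1,0)/1² = (-27.0000,0.0000)
o4: d²=481 > ρ²=52 → inactive
F = F_att + ΣF_rep = (-31.0000,5.0000)
p' = p + 1/10·F = (7.9000,-9.5000)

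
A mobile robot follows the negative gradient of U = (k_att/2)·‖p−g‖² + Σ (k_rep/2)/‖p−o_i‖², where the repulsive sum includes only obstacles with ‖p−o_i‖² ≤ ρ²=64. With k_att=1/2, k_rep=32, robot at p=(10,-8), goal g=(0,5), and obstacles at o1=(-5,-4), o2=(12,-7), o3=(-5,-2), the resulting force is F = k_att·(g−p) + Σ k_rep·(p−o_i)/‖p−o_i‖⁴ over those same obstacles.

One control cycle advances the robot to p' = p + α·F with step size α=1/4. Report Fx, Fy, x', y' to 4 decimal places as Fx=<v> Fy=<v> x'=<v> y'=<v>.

Fx=-7.5600 Fy=5.2200 x'=8.1100 y'=-6.6950

F_att = 1/2·(g−p) = 1/2·(-10,13) = (-5.0000,6.5000)
o1: d²=241 > ρ²=64 → inactive
o2: d²=5 ≤ ρ²=64; F_rep = 32·(-2,-1)/5² = (-2.5600,-1.2800)
o3: d²=261 > ρ²=64 → inactive
F = F_att + ΣF_rep = (-7.5600,5.2200)
p' = p + 1/4·F = (8.1100,-6.6950)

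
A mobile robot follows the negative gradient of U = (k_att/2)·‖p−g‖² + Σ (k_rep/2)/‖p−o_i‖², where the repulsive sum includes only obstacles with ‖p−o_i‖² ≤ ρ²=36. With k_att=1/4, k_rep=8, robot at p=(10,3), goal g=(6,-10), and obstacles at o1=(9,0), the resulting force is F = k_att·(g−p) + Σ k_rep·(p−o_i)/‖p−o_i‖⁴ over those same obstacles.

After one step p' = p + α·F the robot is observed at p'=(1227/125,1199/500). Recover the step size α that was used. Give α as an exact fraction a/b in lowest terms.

F_att = 1/4·(g−p) = 1/4·(-4,-13) = (-1.0000,-3.2500)
o1: d²=10 ≤ ρ²=36; F_rep = 8·(1,3)/10² = (0.0800,0.2400)
F = F_att + ΣF_rep = (-0.9200,-3.0100)
Δp = p'−p = (-0.1840,-0.6020); α = Δx/Fx = (-23/125) / (-23/25) = 1/5
check: Δy/Fy = (-301/500) / (-301/100) = 1/5 ✓

α = 1/5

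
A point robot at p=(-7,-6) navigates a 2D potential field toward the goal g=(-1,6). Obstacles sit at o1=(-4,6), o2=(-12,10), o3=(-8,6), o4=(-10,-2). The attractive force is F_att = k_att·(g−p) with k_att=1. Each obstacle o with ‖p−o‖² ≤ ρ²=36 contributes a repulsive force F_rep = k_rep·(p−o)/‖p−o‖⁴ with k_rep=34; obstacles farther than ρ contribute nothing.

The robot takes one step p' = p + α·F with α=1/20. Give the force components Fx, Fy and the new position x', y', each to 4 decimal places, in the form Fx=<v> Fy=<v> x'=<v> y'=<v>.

Fx=6.1632 Fy=11.7824 x'=-6.6918 y'=-5.4109

F_att = 1·(g−p) = 1·(6,12) = (6.0000,12.0000)
o1: d²=153 > ρ²=36 → inactive
o2: d²=281 > ρ²=36 → inactive
o3: d²=145 > ρ²=36 → inactive
o4: d²=25 ≤ ρ²=36; F_rep = 34·(3,-4)/25² = (0.1632,-0.2176)
F = F_att + ΣF_rep = (6.1632,11.7824)
p' = p + 1/20·F = (-6.6918,-5.4109)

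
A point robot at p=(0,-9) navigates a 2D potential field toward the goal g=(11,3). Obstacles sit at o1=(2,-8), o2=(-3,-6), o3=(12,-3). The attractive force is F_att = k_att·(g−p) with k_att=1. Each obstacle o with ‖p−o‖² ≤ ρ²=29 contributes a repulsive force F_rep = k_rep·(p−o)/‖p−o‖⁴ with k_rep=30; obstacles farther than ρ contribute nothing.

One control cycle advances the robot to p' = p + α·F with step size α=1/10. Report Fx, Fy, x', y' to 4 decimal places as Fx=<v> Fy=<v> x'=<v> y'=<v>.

F_att = 1·(g−p) = 1·(11,12) = (11.0000,12.0000)
o1: d²=5 ≤ ρ²=29; F_rep = 30·(-2,-1)/5² = (-2.4000,-1.2000)
o2: d²=18 ≤ ρ²=29; F_rep = 30·(3,-3)/18² = (0.2778,-0.2778)
o3: d²=180 > ρ²=29 → inactive
F = F_att + ΣF_rep = (8.8778,10.5222)
p' = p + 1/10·F = (0.8878,-7.9478)

Fx=8.8778 Fy=10.5222 x'=0.8878 y'=-7.9478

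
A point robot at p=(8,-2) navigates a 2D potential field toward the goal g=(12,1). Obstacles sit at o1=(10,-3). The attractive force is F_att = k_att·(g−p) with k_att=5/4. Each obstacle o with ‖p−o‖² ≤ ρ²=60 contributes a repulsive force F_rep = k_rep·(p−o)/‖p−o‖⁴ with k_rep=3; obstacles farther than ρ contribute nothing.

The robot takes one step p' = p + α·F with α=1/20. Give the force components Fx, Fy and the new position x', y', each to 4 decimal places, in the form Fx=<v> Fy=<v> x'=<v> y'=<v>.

F_att = 5/4·(g−p) = 5/4·(4,3) = (5.0000,3.7500)
o1: d²=5 ≤ ρ²=60; F_rep = 3·(-2,1)/5² = (-0.2400,0.1200)
F = F_att + ΣF_rep = (4.7600,3.8700)
p' = p + 1/20·F = (8.2380,-1.8065)

Fx=4.7600 Fy=3.8700 x'=8.2380 y'=-1.8065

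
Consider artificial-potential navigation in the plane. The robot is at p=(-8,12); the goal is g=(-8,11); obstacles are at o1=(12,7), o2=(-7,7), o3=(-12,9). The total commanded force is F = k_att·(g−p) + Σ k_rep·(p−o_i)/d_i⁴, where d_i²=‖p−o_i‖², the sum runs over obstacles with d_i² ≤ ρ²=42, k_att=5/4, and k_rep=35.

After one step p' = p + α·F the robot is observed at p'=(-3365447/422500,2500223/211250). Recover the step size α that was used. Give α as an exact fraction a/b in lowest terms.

F_att = 5/4·(g−p) = 5/4·(0,-1) = (0.0000,-1.2500)
o1: d²=425 > ρ²=42 → inactive
o2: d²=26 ≤ ρ²=42; F_rep = 35·(-1,5)/26² = (-0.0518,0.2589)
o3: d²=25 ≤ ρ²=42; F_rep = 35·(4,3)/25² = (0.2240,0.1680)
F = F_att + ΣF_rep = (0.1722,-0.8231)
Δp = p'−p = (0.0344,-0.1646); α = Δx/Fx = (14553/422500) / (14553/84500) = 1/5
check: Δy/Fy = (-34777/211250) / (-34777/42250) = 1/5 ✓

α = 1/5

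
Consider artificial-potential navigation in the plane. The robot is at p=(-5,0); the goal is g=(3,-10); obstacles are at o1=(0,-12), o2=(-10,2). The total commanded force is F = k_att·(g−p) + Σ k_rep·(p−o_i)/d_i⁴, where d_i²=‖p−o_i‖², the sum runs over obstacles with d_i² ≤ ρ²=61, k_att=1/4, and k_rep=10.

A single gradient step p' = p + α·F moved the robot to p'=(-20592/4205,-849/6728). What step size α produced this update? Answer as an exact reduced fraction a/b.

F_att = 1/4·(g−p) = 1/4·(8,-10) = (2.0000,-2.5000)
o1: d²=169 > ρ²=61 → inactive
o2: d²=29 ≤ ρ²=61; F_rep = 10·(5,-2)/29² = (0.0595,-0.0238)
F = F_att + ΣF_rep = (2.0595,-2.5238)
Δp = p'−p = (0.1030,-0.1262); α = Δx/Fx = (433/4205) / (1732/841) = 1/20
check: Δy/Fy = (-849/6728) / (-4245/1682) = 1/20 ✓

α = 1/20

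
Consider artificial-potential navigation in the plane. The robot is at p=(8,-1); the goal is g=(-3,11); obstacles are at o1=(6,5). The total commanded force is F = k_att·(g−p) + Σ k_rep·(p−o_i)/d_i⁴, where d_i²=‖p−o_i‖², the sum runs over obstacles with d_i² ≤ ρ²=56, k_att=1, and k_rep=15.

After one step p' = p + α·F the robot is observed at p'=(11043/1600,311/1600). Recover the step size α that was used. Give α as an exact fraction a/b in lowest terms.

α = 1/10

F_att = 1·(g−p) = 1·(-11,12) = (-11.0000,12.0000)
o1: d²=40 ≤ ρ²=56; F_rep = 15·(2,-6)/40² = (0.0187,-0.0563)
F = F_att + ΣF_rep = (-10.9812,11.9437)
Δp = p'−p = (-1.0981,1.1944); α = Δx/Fx = (-1757/1600) / (-1757/160) = 1/10
check: Δy/Fy = (1911/1600) / (1911/160) = 1/10 ✓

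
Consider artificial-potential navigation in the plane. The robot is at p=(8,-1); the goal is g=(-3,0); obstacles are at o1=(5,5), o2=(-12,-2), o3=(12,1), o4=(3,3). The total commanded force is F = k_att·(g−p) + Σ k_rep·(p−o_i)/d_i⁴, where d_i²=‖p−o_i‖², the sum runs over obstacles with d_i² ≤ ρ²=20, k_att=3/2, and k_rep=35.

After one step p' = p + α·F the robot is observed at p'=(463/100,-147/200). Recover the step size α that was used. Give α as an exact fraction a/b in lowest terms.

α = 1/5

F_att = 3/2·(g−p) = 3/2·(-11,1) = (-16.5000,1.5000)
o1: d²=45 > ρ²=20 → inactive
o2: d²=401 > ρ²=20 → inactive
o3: d²=20 ≤ ρ²=20; F_rep = 35·(-4,-2)/20² = (-0.3500,-0.1750)
o4: d²=41 > ρ²=20 → inactive
F = F_att + ΣF_rep = (-16.8500,1.3250)
Δp = p'−p = (-3.3700,0.2650); α = Δx/Fx = (-337/100) / (-337/20) = 1/5
check: Δy/Fy = (53/200) / (53/40) = 1/5 ✓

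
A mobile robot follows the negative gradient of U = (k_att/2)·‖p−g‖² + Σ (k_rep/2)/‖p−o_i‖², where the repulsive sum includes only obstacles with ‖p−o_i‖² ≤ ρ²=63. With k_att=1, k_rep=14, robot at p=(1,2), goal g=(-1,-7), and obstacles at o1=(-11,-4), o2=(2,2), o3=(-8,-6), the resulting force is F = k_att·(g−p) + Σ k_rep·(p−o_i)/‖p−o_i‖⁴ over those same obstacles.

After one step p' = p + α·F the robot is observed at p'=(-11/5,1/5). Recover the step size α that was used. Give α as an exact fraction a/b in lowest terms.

α = 1/5

F_att = 1·(g−p) = 1·(-2,-9) = (-2.0000,-9.0000)
o1: d²=180 > ρ²=63 → inactive
o2: d²=1 ≤ ρ²=63; F_rep = 14·(-1,0)/1² = (-14.0000,0.0000)
o3: d²=145 > ρ²=63 → inactive
F = F_att + ΣF_rep = (-16.0000,-9.0000)
Δp = p'−p = (-3.2000,-1.8000); α = Δx/Fx = (-16/5) / (-16) = 1/5
check: Δy/Fy = (-9/5) / (-9) = 1/5 ✓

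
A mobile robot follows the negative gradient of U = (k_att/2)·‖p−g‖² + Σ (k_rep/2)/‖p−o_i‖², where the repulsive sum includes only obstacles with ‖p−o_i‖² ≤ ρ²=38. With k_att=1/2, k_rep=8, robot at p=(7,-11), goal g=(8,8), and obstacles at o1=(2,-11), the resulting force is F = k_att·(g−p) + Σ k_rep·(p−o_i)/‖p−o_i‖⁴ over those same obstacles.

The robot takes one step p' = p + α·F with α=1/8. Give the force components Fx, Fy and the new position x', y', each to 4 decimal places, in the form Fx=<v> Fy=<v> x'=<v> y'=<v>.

Fx=0.5640 Fy=9.5000 x'=7.0705 y'=-9.8125

F_att = 1/2·(g−p) = 1/2·(1,19) = (0.5000,9.5000)
o1: d²=25 ≤ ρ²=38; F_rep = 8·(5,0)/25² = (0.0640,0.0000)
F = F_att + ΣF_rep = (0.5640,9.5000)
p' = p + 1/8·F = (7.0705,-9.8125)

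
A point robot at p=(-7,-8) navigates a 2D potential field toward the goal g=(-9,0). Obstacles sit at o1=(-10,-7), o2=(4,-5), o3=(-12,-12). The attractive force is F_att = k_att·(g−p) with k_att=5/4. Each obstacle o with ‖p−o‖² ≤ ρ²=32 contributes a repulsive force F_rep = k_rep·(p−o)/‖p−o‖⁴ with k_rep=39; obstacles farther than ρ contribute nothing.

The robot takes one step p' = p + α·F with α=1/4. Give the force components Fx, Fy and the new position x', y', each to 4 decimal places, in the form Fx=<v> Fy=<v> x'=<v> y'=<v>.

F_att = 5/4·(g−p) = 5/4·(-2,8) = (-2.5000,10.0000)
o1: d²=10 ≤ ρ²=32; F_rep = 39·(3,-1)/10² = (1.1700,-0.3900)
o2: d²=130 > ρ²=32 → inactive
o3: d²=41 > ρ²=32 → inactive
F = F_att + ΣF_rep = (-1.3300,9.6100)
p' = p + 1/4·F = (-7.3325,-5.5975)

Fx=-1.3300 Fy=9.6100 x'=-7.3325 y'=-5.5975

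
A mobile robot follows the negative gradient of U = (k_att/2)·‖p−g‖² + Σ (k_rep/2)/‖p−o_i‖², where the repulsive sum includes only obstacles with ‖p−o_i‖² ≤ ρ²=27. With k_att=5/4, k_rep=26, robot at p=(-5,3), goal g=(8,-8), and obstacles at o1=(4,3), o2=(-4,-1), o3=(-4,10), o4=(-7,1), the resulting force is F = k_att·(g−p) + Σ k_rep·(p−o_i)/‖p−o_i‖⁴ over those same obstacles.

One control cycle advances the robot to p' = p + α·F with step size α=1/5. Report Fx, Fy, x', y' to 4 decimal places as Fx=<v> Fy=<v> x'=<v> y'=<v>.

F_att = 5/4·(g−p) = 5/4·(13,-11) = (16.2500,-13.7500)
o1: d²=81 > ρ²=27 → inactive
o2: d²=17 ≤ ρ²=27; F_rep = 26·(-1,4)/17² = (-0.0900,0.3599)
o3: d²=50 > ρ²=27 → inactive
o4: d²=8 ≤ ρ²=27; F_rep = 26·(2,2)/8² = (0.8125,0.8125)
F = F_att + ΣF_rep = (16.9725,-12.5776)
p' = p + 1/5·F = (-1.6055,0.4845)

Fx=16.9725 Fy=-12.5776 x'=-1.6055 y'=0.4845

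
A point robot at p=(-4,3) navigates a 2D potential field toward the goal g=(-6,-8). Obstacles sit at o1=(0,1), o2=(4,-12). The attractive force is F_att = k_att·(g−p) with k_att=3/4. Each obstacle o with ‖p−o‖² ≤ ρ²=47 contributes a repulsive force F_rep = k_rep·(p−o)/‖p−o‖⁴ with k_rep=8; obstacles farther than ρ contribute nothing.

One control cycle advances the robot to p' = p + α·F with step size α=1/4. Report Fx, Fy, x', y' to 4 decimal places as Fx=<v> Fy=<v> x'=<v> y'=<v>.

F_att = 3/4·(g−p) = 3/4·(-2,-11) = (-1.5000,-8.2500)
o1: d²=20 ≤ ρ²=47; F_rep = 8·(-4,2)/20² = (-0.0800,0.0400)
o2: d²=289 > ρ²=47 → inactive
F = F_att + ΣF_rep = (-1.5800,-8.2100)
p' = p + 1/4·F = (-4.3950,0.9475)

Fx=-1.5800 Fy=-8.2100 x'=-4.3950 y'=0.9475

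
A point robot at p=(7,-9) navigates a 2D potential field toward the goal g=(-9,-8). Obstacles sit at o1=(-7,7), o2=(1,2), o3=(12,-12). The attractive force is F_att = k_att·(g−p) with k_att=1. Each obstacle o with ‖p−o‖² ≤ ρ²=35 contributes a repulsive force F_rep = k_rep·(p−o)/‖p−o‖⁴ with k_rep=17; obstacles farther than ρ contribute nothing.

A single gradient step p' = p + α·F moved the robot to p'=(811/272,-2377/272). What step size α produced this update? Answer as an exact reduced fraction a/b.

α = 1/4

F_att = 1·(g−p) = 1·(-16,1) = (-16.0000,1.0000)
o1: d²=452 > ρ²=35 → inactive
o2: d²=157 > ρ²=35 → inactive
o3: d²=34 ≤ ρ²=35; F_rep = 17·(-5,3)/34² = (-0.0735,0.0441)
F = F_att + ΣF_rep = (-16.0735,1.0441)
Δp = p'−p = (-4.0184,0.2610); α = Δx/Fx = (-1093/272) / (-1093/68) = 1/4
check: Δy/Fy = (71/272) / (71/68) = 1/4 ✓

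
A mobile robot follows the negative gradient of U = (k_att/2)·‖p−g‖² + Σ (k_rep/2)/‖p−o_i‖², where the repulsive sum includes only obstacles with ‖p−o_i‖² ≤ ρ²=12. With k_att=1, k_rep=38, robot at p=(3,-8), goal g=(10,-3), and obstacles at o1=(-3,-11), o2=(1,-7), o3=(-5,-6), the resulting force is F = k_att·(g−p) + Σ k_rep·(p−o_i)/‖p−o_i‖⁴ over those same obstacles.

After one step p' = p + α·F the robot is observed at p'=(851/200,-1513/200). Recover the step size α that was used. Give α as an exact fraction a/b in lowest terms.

α = 1/8

F_att = 1·(g−p) = 1·(7,5) = (7.0000,5.0000)
o1: d²=45 > ρ²=12 → inactive
o2: d²=5 ≤ ρ²=12; F_rep = 38·(2,-1)/5² = (3.0400,-1.5200)
o3: d²=68 > ρ²=12 → inactive
F = F_att + ΣF_rep = (10.0400,3.4800)
Δp = p'−p = (1.2550,0.4350); α = Δx/Fx = (251/200) / (251/25) = 1/8
check: Δy/Fy = (87/200) / (87/25) = 1/8 ✓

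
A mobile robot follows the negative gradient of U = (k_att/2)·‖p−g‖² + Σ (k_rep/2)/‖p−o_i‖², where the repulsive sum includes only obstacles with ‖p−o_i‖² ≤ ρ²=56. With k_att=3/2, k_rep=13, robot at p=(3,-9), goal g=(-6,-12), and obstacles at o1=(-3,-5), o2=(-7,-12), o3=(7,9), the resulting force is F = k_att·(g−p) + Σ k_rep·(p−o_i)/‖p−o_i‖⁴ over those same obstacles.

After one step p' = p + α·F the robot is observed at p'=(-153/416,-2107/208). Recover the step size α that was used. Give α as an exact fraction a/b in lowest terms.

α = 1/4

F_att = 3/2·(g−p) = 3/2·(-9,-3) = (-13.5000,-4.5000)
o1: d²=52 ≤ ρ²=56; F_rep = 13·(6,-4)/52² = (0.0288,-0.0192)
o2: d²=109 > ρ²=56 → inactive
o3: d²=340 > ρ²=56 → inactive
F = F_att + ΣF_rep = (-13.4712,-4.5192)
Δp = p'−p = (-3.3678,-1.1298); α = Δx/Fx = (-1401/416) / (-1401/104) = 1/4
check: Δy/Fy = (-235/208) / (-235/52) = 1/4 ✓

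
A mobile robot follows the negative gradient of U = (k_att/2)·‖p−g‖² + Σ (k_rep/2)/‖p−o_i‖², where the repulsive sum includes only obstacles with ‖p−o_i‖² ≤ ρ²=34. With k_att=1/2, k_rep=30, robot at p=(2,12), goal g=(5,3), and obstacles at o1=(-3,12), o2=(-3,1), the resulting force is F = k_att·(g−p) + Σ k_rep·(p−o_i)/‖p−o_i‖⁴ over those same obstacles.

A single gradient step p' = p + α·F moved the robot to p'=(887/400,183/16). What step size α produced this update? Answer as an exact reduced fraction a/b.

α = 1/8

F_att = 1/2·(g−p) = 1/2·(3,-9) = (1.5000,-4.5000)
o1: d²=25 ≤ ρ²=34; F_rep = 30·(5,0)/25² = (0.2400,0.0000)
o2: d²=146 > ρ²=34 → inactive
F = F_att + ΣF_rep = (1.7400,-4.5000)
Δp = p'−p = (0.2175,-0.5625); α = Δx/Fx = (87/400) / (87/50) = 1/8
check: Δy/Fy = (-9/16) / (-9/2) = 1/8 ✓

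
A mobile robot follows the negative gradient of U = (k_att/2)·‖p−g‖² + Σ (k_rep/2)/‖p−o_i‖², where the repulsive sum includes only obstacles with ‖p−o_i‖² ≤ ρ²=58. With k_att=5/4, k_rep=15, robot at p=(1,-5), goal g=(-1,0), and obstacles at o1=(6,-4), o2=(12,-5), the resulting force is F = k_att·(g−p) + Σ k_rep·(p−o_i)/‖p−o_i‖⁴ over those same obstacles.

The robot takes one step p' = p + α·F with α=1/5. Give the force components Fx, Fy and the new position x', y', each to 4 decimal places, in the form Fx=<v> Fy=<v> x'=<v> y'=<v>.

F_att = 5/4·(g−p) = 5/4·(-2,5) = (-2.5000,6.2500)
o1: d²=26 ≤ ρ²=58; F_rep = 15·(-5,-1)/26² = (-0.1109,-0.0222)
o2: d²=121 > ρ²=58 → inactive
F = F_att + ΣF_rep = (-2.6109,6.2278)
p' = p + 1/5·F = (0.4778,-3.7544)

Fx=-2.6109 Fy=6.2278 x'=0.4778 y'=-3.7544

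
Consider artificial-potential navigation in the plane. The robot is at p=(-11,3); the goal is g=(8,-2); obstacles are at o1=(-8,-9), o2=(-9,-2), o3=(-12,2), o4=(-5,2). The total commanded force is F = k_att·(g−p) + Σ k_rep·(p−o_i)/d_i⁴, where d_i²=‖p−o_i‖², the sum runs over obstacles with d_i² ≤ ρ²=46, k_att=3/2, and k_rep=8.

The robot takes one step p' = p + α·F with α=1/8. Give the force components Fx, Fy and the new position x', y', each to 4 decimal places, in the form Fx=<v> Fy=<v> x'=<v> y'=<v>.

F_att = 3/2·(g−p) = 3/2·(19,-5) = (28.5000,-7.5000)
o1: d²=153 > ρ²=46 → inactive
o2: d²=29 ≤ ρ²=46; F_rep = 8·(-2,5)/29² = (-0.0190,0.0476)
o3: d²=2 ≤ ρ²=46; F_rep = 8·(1,1)/2² = (2.0000,2.0000)
o4: d²=37 ≤ ρ²=46; F_rep = 8·(-6,1)/37² = (-0.0351,0.0058)
F = F_att + ΣF_rep = (30.4459,-5.4466)
p' = p + 1/8·F = (-7.1943,2.3192)

Fx=30.4459 Fy=-5.4466 x'=-7.1943 y'=2.3192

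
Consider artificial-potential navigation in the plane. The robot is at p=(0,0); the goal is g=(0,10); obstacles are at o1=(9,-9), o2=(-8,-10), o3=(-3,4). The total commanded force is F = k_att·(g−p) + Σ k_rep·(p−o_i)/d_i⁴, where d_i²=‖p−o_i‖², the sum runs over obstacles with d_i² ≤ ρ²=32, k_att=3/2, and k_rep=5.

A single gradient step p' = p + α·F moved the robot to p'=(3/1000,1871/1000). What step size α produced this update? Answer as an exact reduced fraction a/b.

α = 1/8

F_att = 3/2·(g−p) = 3/2·(0,10) = (0.0000,15.0000)
o1: d²=162 > ρ²=32 → inactive
o2: d²=164 > ρ²=32 → inactive
o3: d²=25 ≤ ρ²=32; F_rep = 5·(3,-4)/25² = (0.0240,-0.0320)
F = F_att + ΣF_rep = (0.0240,14.9680)
Δp = p'−p = (0.0030,1.8710); α = Δx/Fx = (3/1000) / (3/125) = 1/8
check: Δy/Fy = (1871/1000) / (1871/125) = 1/8 ✓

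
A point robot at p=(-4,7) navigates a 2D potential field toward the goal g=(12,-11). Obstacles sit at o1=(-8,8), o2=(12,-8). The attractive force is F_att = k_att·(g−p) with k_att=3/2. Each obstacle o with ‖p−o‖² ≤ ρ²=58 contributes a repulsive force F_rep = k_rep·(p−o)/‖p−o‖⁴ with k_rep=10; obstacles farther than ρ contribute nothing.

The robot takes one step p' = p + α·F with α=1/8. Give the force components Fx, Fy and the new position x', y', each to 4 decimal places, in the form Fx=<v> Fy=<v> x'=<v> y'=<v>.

Fx=24.1384 Fy=-27.0346 x'=-0.9827 y'=3.6207

F_att = 3/2·(g−p) = 3/2·(16,-18) = (24.0000,-27.0000)
o1: d²=17 ≤ ρ²=58; F_rep = 10·(4,-1)/17² = (0.1384,-0.0346)
o2: d²=481 > ρ²=58 → inactive
F = F_att + ΣF_rep = (24.1384,-27.0346)
p' = p + 1/8·F = (-0.9827,3.6207)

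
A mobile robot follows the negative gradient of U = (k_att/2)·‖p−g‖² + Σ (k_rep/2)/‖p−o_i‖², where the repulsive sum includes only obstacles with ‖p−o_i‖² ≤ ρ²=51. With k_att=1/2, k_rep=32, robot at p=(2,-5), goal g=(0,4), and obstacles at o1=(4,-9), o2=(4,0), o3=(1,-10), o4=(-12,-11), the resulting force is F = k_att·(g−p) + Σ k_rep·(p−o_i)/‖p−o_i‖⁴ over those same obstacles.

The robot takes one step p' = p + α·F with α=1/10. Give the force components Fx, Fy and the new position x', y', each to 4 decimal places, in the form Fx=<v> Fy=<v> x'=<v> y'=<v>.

Fx=-1.1888 Fy=4.8664 x'=1.8811 y'=-4.5134

F_att = 1/2·(g−p) = 1/2·(-2,9) = (-1.0000,4.5000)
o1: d²=20 ≤ ρ²=51; F_rep = 32·(-2,4)/20² = (-0.1600,0.3200)
o2: d²=29 ≤ ρ²=51; F_rep = 32·(-2,-5)/29² = (-0.0761,-0.1902)
o3: d²=26 ≤ ρ²=51; F_rep = 32·(1,5)/26² = (0.0473,0.2367)
o4: d²=232 > ρ²=51 → inactive
F = F_att + ΣF_rep = (-1.1888,4.8664)
p' = p + 1/10·F = (1.8811,-4.5134)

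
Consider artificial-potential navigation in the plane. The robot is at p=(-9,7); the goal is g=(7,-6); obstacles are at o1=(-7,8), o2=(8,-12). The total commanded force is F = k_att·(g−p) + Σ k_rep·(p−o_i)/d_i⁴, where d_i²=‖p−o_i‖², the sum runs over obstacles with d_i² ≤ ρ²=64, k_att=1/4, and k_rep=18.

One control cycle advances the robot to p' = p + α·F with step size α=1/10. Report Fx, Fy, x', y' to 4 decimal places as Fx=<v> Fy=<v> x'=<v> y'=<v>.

Fx=2.5600 Fy=-3.9700 x'=-8.7440 y'=6.6030

F_att = 1/4·(g−p) = 1/4·(16,-13) = (4.0000,-3.2500)
o1: d²=5 ≤ ρ²=64; F_rep = 18·(-2,-1)/5² = (-1.4400,-0.7200)
o2: d²=650 > ρ²=64 → inactive
F = F_att + ΣF_rep = (2.5600,-3.9700)
p' = p + 1/10·F = (-8.7440,6.6030)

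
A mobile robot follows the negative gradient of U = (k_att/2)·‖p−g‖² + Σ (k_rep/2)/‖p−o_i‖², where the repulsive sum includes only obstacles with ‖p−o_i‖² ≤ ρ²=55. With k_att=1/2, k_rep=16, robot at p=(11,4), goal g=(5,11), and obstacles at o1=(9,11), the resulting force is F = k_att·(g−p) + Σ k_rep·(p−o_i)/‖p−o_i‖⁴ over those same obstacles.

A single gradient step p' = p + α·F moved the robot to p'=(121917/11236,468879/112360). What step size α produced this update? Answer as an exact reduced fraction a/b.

α = 1/20

F_att = 1/2·(g−p) = 1/2·(-6,7) = (-3.0000,3.5000)
o1: d²=53 ≤ ρ²=55; F_rep = 16·(2,-7)/53² = (0.0114,-0.0399)
F = F_att + ΣF_rep = (-2.9886,3.4601)
Δp = p'−p = (-0.1494,0.1730); α = Δx/Fx = (-1679/11236) / (-8395/2809) = 1/20
check: Δy/Fy = (19439/112360) / (19439/5618) = 1/20 ✓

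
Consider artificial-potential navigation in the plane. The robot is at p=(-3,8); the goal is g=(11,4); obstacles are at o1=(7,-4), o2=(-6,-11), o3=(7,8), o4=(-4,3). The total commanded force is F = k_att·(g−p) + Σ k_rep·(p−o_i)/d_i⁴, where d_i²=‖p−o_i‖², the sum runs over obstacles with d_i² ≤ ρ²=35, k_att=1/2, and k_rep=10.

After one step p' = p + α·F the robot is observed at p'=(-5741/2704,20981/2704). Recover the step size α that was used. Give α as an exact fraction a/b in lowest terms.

α = 1/8

F_att = 1/2·(g−p) = 1/2·(14,-4) = (7.0000,-2.0000)
o1: d²=244 > ρ²=35 → inactive
o2: d²=370 > ρ²=35 → inactive
o3: d²=100 > ρ²=35 → inactive
o4: d²=26 ≤ ρ²=35; F_rep = 10·(1,5)/26² = (0.0148,0.0740)
F = F_att + ΣF_rep = (7.0148,-1.9260)
Δp = p'−p = (0.8768,-0.2408); α = Δx/Fx = (2371/2704) / (2371/338) = 1/8
check: Δy/Fy = (-651/2704) / (-651/338) = 1/8 ✓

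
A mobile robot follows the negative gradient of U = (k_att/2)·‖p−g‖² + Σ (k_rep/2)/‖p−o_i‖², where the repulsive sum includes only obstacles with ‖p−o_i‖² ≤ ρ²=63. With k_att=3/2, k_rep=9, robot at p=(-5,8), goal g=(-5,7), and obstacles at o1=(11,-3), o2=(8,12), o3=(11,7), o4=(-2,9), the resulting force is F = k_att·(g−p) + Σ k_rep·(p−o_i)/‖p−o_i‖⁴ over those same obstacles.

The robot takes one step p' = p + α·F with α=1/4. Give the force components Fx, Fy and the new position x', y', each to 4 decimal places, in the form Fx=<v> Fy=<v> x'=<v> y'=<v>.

F_att = 3/2·(g−p) = 3/2·(0,-1) = (0.0000,-1.5000)
o1: d²=377 > ρ²=63 → inactive
o2: d²=185 > ρ²=63 → inactive
o3: d²=257 > ρ²=63 → inactive
o4: d²=10 ≤ ρ²=63; F_rep = 9·(-3,-1)/10² = (-0.2700,-0.0900)
F = F_att + ΣF_rep = (-0.2700,-1.5900)
p' = p + 1/4·F = (-5.0675,7.6025)

Fx=-0.2700 Fy=-1.5900 x'=-5.0675 y'=7.6025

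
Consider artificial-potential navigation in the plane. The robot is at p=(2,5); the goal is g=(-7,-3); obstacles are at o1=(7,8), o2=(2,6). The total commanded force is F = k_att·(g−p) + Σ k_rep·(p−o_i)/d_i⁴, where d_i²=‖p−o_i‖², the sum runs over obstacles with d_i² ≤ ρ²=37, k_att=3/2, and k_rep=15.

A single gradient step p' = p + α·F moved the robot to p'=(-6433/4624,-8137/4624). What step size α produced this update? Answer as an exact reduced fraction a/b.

α = 1/4

F_att = 3/2·(g−p) = 3/2·(-9,-8) = (-13.5000,-12.0000)
o1: d²=34 ≤ ρ²=37; F_rep = 15·(-5,-3)/34² = (-0.0649,-0.0389)
o2: d²=1 ≤ ρ²=37; F_rep = 15·(0,-1)/1² = (0.0000,-15.0000)
F = F_att + ΣF_rep = (-13.5649,-27.0389)
Δp = p'−p = (-3.3912,-6.7597); α = Δx/Fx = (-15681/4624) / (-15681/1156) = 1/4
check: Δy/Fy = (-31257/4624) / (-31257/1156) = 1/4 ✓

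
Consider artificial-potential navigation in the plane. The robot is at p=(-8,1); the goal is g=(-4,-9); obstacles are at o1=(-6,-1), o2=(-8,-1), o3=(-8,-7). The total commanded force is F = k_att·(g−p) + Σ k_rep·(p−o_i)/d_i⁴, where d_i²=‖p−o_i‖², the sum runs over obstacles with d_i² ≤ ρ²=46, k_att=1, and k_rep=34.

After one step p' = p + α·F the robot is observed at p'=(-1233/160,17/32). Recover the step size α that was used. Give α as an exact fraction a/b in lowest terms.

F_att = 1·(g−p) = 1·(4,-10) = (4.0000,-10.0000)
o1: d²=8 ≤ ρ²=46; F_rep = 34·(-2,2)/8² = (-1.0625,1.0625)
o2: d²=4 ≤ ρ²=46; F_rep = 34·(0,2)/4² = (0.0000,4.2500)
o3: d²=64 > ρ²=46 → inactive
F = F_att + ΣF_rep = (2.9375,-4.6875)
Δp = p'−p = (0.2938,-0.4688); α = Δx/Fx = (47/160) / (47/16) = 1/10
check: Δy/Fy = (-15/32) / (-75/16) = 1/10 ✓

α = 1/10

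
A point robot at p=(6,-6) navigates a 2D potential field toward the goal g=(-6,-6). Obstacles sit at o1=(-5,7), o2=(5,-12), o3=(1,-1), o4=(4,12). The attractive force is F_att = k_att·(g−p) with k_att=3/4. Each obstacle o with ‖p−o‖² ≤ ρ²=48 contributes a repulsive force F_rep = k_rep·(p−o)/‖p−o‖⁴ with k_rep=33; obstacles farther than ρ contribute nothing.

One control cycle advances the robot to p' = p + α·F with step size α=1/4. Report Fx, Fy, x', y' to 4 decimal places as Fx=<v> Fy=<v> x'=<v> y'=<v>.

Fx=-8.9759 Fy=0.1446 x'=3.7560 y'=-5.9638

F_att = 3/4·(g−p) = 3/4·(-12,0) = (-9.0000,0.0000)
o1: d²=290 > ρ²=48 → inactive
o2: d²=37 ≤ ρ²=48; F_rep = 33·(1,6)/37² = (0.0241,0.1446)
o3: d²=50 > ρ²=48 → inactive
o4: d²=328 > ρ²=48 → inactive
F = F_att + ΣF_rep = (-8.9759,0.1446)
p' = p + 1/4·F = (3.7560,-5.9638)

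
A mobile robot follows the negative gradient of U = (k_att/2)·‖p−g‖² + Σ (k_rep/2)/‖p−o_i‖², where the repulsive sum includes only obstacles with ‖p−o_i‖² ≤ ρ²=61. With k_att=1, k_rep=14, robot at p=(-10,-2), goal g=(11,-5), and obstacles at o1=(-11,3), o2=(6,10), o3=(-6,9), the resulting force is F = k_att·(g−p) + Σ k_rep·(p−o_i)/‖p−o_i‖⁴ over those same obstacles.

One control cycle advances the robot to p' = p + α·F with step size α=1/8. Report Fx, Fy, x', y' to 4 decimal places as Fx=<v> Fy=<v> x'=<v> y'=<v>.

Fx=21.0207 Fy=-3.1036 x'=-7.3724 y'=-2.3879

F_att = 1·(g−p) = 1·(21,-3) = (21.0000,-3.0000)
o1: d²=26 ≤ ρ²=61; F_rep = 14·(1,-5)/26² = (0.0207,-0.1036)
o2: d²=400 > ρ²=61 → inactive
o3: d²=137 > ρ²=61 → inactive
F = F_att + ΣF_rep = (21.0207,-3.1036)
p' = p + 1/8·F = (-7.3724,-2.3879)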